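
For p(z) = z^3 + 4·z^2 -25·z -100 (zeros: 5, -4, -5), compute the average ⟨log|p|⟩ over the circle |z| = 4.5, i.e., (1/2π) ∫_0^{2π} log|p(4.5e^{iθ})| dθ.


Zeros: -5, -4, 5; r = 4.5.
Inside |z| < r: -4. Outside (|z| ≥ r): -5, 5.
p(0) = -100, so log|p(0)| = log(100) = 4.6052.
Apply Jensen: I(r) = log|p(0)| + Σ_k log(r/|z_k|), summed over zeros inside |z| < r.
  log(r/|z_k|) for z_k = -4: log(4.5/4) = 0.1178
  Outside zeros (-5, 5) contribute nothing to the Jensen sum.
Sum over inside zeros: 0.1178.
I(r) = log|p(0)| + (inside sum) = 4.6052 + 0.1178 = 4.7230.
Note: since some zeros are outside |z| ≤ r, the simplified n·log(r) form does NOT apply — only the inside zeros contribute.

I(r) ≈ 4.7230.


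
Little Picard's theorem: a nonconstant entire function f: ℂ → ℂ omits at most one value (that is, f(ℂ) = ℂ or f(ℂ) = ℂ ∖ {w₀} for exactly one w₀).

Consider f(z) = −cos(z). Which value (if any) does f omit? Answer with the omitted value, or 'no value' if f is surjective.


Little Picard bounds the complement of f(ℂ) to at most one point.
cos is entire and surjective onto ℂ: for every w ∈ ℂ, cos(ζ) = w has a solution ζ ∈ ℂ (e.g., via the complex inverse arccos). With ζ = z this gives z = ζ/(1). Then -1·cos(z) takes every value in -1·ℂ = ℂ, and adding 0 is a bijection of ℂ. So f is surjective and omits no value. (Note: only on the real line is cos bounded by [−1, 1].)

Omitted value: no value.


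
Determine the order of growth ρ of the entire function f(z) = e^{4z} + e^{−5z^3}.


Each summand is entire of order 1 and 3 respectively (as in the single-exponential case). The order of a sum is at most the max of the orders, so ρ ≤ 3. For the lower bound: on |z|=r choose arg z so that -5z^3 is real positive; then |e^{-5z^3}| = e^{5r^3} while |e^{4z}| ≤ e^{4r^1} = o(e^{5r^3}). So |f| ≥ e^{5r^3}(1 − o(1)) and ρ ≥ 3. Hence ρ = max(1, 3) = 3.
Therefore ρ = 3.

Order ρ = 3.


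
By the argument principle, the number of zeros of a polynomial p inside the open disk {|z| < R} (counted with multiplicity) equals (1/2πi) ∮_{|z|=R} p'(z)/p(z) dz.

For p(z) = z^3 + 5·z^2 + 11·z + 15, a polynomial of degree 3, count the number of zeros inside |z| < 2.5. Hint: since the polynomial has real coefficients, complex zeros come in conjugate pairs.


The zeros of p are: -3, (-1 + 2i), (-1 - 2i).
Their magnitudes are: 3, 2.236, 2.236.
Zeros with |z| < R = 2.5: (-1 + 2i), (-1 - 2i).
Count = 2.
By the argument principle, (1/2πi) ∮_{|z|=R} p'(z)/p(z) dz equals exactly this count.

Number of zeros inside |z| < 2.5: 2.


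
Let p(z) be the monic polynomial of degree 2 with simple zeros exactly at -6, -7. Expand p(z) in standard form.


The polynomial is p(z) = ∏_{α ∈ S} (z − α), where S = {-6, -7}.
Expanding the product yields: p(z) = z^2 + 13·z + 42.
The resulting polynomial has degree 2 and real coefficients as required.

p(z) = z^2 + 13·z + 42.


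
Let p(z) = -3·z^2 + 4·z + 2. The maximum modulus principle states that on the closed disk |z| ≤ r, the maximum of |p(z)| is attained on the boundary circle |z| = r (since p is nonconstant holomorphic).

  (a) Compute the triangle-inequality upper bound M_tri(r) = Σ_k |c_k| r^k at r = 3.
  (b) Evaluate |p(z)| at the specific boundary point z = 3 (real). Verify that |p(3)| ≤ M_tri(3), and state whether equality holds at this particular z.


Coefficients: c_0 = 2, c_1 = 4, c_2 = -3. Radius r = 3.
Part (a). Triangle bound: M_tri(r) = Σ_k |c_k| r^k
  = |2|·3^0 + |4|·3^1 + |-3|·3^2
  = 2 + 12 + 27 = 41.
This bounds M(r) := max_{|z|=r} |p(z)| from above; equality holds iff all terms c_k z^k can be made to align in phase at a single z on |z|=r.
Part (b). At z = 3 (real, on the circle |z| = r):
  p(3) = (2)·3^0 + (4)·3^1 + (-3)·3^2 = -13.
  |p(3)| = 13.
Check: |p(3)| = 13 ≤ 41 = M_tri(3). ✓ Equality does not hold at z = 3 (the coefficients have mixed signs, so the terms do not all align in phase there).

M_tri(3) = 41; |p(3)| = 13; equality at z=3: no.


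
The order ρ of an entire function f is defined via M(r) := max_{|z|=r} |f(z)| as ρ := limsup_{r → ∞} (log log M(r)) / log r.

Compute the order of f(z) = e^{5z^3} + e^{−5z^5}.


Each summand is entire of order 3 and 5 respectively (as in the single-exponential case). The order of a sum is at most the max of the orders, so ρ ≤ 5. For the lower bound: on |z|=r choose arg z so that -5z^5 is real positive; then |e^{-5z^5}| = e^{5r^5} while |e^{5z^3}| ≤ e^{5r^3} = o(e^{5r^5}). So |f| ≥ e^{5r^5}(1 − o(1)) and ρ ≥ 5. Hence ρ = max(3, 5) = 5.
Therefore ρ = 5.

Order ρ = 5.


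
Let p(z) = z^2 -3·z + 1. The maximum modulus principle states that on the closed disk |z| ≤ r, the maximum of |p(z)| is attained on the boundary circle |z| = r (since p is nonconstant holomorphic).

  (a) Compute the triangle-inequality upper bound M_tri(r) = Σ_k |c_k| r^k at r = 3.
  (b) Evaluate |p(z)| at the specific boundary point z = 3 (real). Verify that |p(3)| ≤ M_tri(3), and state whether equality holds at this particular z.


Coefficients: c_0 = 1, c_1 = -3, c_2 = 1. Radius r = 3.
Part (a). Triangle bound: M_tri(r) = Σ_k |c_k| r^k
  = |1|·3^0 + |-3|·3^1 + |1|·3^2
  = 1 + 9 + 9 = 19.
This bounds M(r) := max_{|z|=r} |p(z)| from above; equality holds iff all terms c_k z^k can be made to align in phase at a single z on |z|=r.
Part (b). At z = 3 (real, on the circle |z| = r):
  p(3) = (1)·3^0 + (-3)·3^1 + (1)·3^2 = 1.
  |p(3)| = 1.
Check: |p(3)| = 1 ≤ 19 = M_tri(3). ✓ Equality does not hold at z = 3 (the coefficients have mixed signs, so the terms do not all align in phase there).

M_tri(3) = 19; |p(3)| = 1; equality at z=3: no.


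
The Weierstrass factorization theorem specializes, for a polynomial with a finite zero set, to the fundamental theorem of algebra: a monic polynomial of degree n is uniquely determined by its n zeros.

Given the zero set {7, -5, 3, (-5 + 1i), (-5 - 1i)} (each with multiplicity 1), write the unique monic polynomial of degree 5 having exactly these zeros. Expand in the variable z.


The polynomial is p(z) = ∏_{α ∈ S} (z − α), where S = {7, -5, 3, (-5 + 1i), (-5 - 1i)}.
Expanding the product yields: p(z) = z^5 + 5·z^4 -53·z^3 -315·z^2 + 296·z + 2730.
Note conjugate pairs combine to real quadratics: (z − (-5+1i))(z − (-5−1i)) = z² + 10z + 26.
The resulting polynomial has degree 5 and real coefficients as required.

p(z) = z^5 + 5·z^4 -53·z^3 -315·z^2 + 296·z + 2730.


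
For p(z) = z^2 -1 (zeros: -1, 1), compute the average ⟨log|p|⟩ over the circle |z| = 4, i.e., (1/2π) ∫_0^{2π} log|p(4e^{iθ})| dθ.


Zeros: -1, 1; r = 4.
Inside |z| < r: -1, 1. Outside (|z| ≥ r): ∅.
p(0) = -1, so log|p(0)| = log(1) = 0.0000.
Apply Jensen: I(r) = log|p(0)| + Σ_k log(r/|z_k|), summed over zeros inside |z| < r.
  log(r/|z_k|) for z_k = -1: log(4/1) = 1.3863
  log(r/|z_k|) for z_k = 1: log(4/1) = 1.3863
Sum over inside zeros: 2.7726.
I(r) = log|p(0)| + (inside sum) = 0.0000 + 2.7726 = 2.7726.
Closed form (all zeros inside, monic): I(r) = n·log(r) = 2·log(4) = 2.7726. ✓

I(r) ≈ 2.7726.


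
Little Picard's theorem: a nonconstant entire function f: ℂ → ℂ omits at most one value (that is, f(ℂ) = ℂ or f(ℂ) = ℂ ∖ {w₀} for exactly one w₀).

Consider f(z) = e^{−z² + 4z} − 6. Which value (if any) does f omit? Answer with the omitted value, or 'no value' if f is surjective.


Little Picard bounds the complement of f(ℂ) to at most one point.
The exponent g(z) = −z² + 4z is a nonconstant polynomial, hence surjective onto ℂ. So e^{g(z)} takes every value in {e^w : w ∈ ℂ} = ℂ ∖ {0}. Adding -6 shifts the range to ℂ ∖ {-6}. f omits exactly -6.

Omitted value: -6.


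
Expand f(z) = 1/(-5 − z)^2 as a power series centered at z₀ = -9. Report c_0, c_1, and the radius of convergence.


Let w = z − z₀, so z = z₀ + w.
Then -5 − z = -5 − (z₀ + w) = (-5 − z₀) − w = 4 − w.
f(z) = 1/(4 − w)^2 = (1/(4)^2) · (1 − w/(4))^{−2}.
By the binomial series (1−u)^{−2} = Σ_{n≥0} C(n+1, 1) u^n for |u|<1, with u = w/(4):
  c_n = C(n+1, 1) / (4)^(n+2).
  c_0 = 1/(4)^2 = 1/16.
  c_1 = 2/(4)^3 = 1/32.
The series is valid for |w/d| < 1, i.e. |z − z₀| < |d|.
Radius of convergence: R = |-5 − z₀| = |4| = 4 (distance from z₀ to the singularity z = -5).

c_0 = 1/16, c_1 = 1/32; R = 4.


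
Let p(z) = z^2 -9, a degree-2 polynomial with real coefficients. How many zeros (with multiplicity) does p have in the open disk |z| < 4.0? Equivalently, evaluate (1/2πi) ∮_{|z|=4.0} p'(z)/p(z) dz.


The zeros of p are: -3, 3.
Their magnitudes are: 3, 3.
Zeros with |z| < R = 4.0: -3, 3.
Count = 2.
By the argument principle, (1/2πi) ∮_{|z|=R} p'(z)/p(z) dz equals exactly this count.

Number of zeros inside |z| < 4.0: 2.


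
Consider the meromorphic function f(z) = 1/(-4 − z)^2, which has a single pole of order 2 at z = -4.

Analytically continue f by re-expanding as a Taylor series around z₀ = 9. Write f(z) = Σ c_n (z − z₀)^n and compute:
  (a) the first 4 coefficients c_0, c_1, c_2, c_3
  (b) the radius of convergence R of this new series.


Let w = z − z₀, so z = z₀ + w.
Then -4 − z = -4 − (z₀ + w) = (-4 − z₀) − w = -13 − w.
f(z) = 1/(-13 − w)^2 = (1/(-13)^2) · (1 − w/(-13))^{−2}.
By the binomial series (1−u)^{−2} = Σ_{n≥0} C(n+1, 1) u^n for |u|<1, with u = w/(-13):
  c_n = C(n+1, 1) / (-13)^(n+2).
  c_0 = 1/(-13)^2 = 1/169.
  c_1 = 2/(-13)^3 = -2/2197.
  c_2 = 3/(-13)^4 = 3/28561.
  c_3 = 4/(-13)^5 = -4/371293.
The series is valid for |w/d| < 1, i.e. |z − z₀| < |d|.
Radius of convergence: R = |-4 − z₀| = |-13| = 13 (distance from z₀ to the singularity z = -4).

c_0 = 1/169, c_1 = -2/2197, c_2 = 3/28561, c_3 = -4/371293; R = 13.


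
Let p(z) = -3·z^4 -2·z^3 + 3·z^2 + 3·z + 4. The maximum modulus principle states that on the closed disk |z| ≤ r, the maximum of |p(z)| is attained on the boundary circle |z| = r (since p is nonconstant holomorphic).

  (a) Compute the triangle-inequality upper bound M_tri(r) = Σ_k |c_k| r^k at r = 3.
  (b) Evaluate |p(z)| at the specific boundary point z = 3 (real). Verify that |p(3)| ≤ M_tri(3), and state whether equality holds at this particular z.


Coefficients: c_0 = 4, c_1 = 3, c_2 = 3, c_3 = -2, c_4 = -3. Radius r = 3.
Part (a). Triangle bound: M_tri(r) = Σ_k |c_k| r^k
  = |4|·3^0 + |3|·3^1 + |3|·3^2 + |-2|·3^3 + |-3|·3^4
  = 4 + 9 + 27 + 54 + 243 = 337.
This bounds M(r) := max_{|z|=r} |p(z)| from above; equality holds iff all terms c_k z^k can be made to align in phase at a single z on |z|=r.
Part (b). At z = 3 (real, on the circle |z| = r):
  p(3) = (4)·3^0 + (3)·3^1 + (3)·3^2 + (-2)·3^3 + (-3)·3^4 = -257.
  |p(3)| = 257.
Check: |p(3)| = 257 ≤ 337 = M_tri(3). ✓ Equality does not hold at z = 3 (the coefficients have mixed signs, so the terms do not all align in phase there).

M_tri(3) = 337; |p(3)| = 257; equality at z=3: no.


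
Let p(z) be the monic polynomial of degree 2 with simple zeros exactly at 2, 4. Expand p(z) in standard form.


The polynomial is p(z) = ∏_{α ∈ S} (z − α), where S = {2, 4}.
Expanding the product yields: p(z) = z^2 -6·z + 8.
The resulting polynomial has degree 2 and real coefficients as required.

p(z) = z^2 -6·z + 8.


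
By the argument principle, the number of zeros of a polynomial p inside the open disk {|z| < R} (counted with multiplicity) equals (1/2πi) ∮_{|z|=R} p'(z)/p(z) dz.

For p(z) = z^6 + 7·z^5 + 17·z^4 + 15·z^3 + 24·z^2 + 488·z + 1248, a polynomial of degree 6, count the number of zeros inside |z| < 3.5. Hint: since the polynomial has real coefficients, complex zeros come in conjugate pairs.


The zeros of p are: (2 + 2i), (2 - 2i), (-2 + 3i), (-2 - 3i), -4, -3.
Their magnitudes are: 2.828, 2.828, 3.606, 3.606, 4, 3.
Zeros with |z| < R = 3.5: (2 + 2i), (2 - 2i), -3.
Count = 3.
By the argument principle, (1/2πi) ∮_{|z|=R} p'(z)/p(z) dz equals exactly this count.

Number of zeros inside |z| < 3.5: 3.


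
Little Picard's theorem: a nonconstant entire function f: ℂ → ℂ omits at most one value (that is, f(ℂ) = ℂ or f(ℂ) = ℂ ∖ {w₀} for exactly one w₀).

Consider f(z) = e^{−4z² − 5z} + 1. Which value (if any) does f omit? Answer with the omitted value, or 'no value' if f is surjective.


Little Picard bounds the complement of f(ℂ) to at most one point.
The exponent g(z) = −4z² − 5z is a nonconstant polynomial, hence surjective onto ℂ. So e^{g(z)} takes every value in {e^w : w ∈ ℂ} = ℂ ∖ {0}. Adding 1 shifts the range to ℂ ∖ {1}. f omits exactly 1.

Omitted value: 1.


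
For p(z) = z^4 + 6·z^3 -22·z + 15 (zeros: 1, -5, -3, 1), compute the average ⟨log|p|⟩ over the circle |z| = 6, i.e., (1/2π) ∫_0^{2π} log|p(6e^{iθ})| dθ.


Zeros: -5, -3, 1, 1; r = 6.
Inside |z| < r: -5, -3, 1, 1. Outside (|z| ≥ r): ∅.
p(0) = 15, so log|p(0)| = log(15) = 2.7081.
Apply Jensen: I(r) = log|p(0)| + Σ_k log(r/|z_k|), summed over zeros inside |z| < r.
  log(r/|z_k|) for z_k = 1: log(6/1) = 1.7918
  log(r/|z_k|) for z_k = -5: log(6/5) = 0.1823
  log(r/|z_k|) for z_k = -3: log(6/3) = 0.6931
  log(r/|z_k|) for z_k = 1: log(6/1) = 1.7918
Sum over inside zeros: 4.4590.
I(r) = log|p(0)| + (inside sum) = 2.7081 + 4.4590 = 7.1670.
Closed form (all zeros inside, monic): I(r) = n·log(r) = 4·log(6) = 7.1670. ✓

I(r) ≈ 7.1670.


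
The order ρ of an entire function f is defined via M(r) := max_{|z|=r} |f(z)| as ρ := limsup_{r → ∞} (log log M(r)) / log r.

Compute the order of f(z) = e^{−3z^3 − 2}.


|e^{−3z^3 − 2}| = e^{Re(-3·z^3) + -2} ≤ e^{3|z|^3 + -2} = e^{3r^3 + -2} on |z| = r, so ρ ≤ 3. Choosing z on |z|=r so that -3·z^3 is real positive (always possible by picking arg z appropriately) gives |f(z)| = e^{3r^3 + -2}, matching the bound. The additive constant -2 does not affect log log M(r) ~ 3·log r. Hence ρ = 3.
Therefore ρ = 3.

Order ρ = 3.


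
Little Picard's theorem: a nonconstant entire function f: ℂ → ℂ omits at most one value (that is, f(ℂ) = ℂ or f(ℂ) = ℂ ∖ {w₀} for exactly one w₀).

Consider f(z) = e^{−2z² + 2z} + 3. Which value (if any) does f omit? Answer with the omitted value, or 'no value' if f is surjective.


Little Picard bounds the complement of f(ℂ) to at most one point.
The exponent g(z) = −2z² + 2z is a nonconstant polynomial, hence surjective onto ℂ. So e^{g(z)} takes every value in {e^w : w ∈ ℂ} = ℂ ∖ {0}. Adding 3 shifts the range to ℂ ∖ {3}. f omits exactly 3.

Omitted value: 3.


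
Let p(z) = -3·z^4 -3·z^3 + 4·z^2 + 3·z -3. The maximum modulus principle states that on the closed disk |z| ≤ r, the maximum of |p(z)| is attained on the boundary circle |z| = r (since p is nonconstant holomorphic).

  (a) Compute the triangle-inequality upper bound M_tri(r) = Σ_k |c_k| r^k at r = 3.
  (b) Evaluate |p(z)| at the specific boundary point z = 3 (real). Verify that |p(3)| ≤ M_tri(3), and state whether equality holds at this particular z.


Coefficients: c_0 = -3, c_1 = 3, c_2 = 4, c_3 = -3, c_4 = -3. Radius r = 3.
Part (a). Triangle bound: M_tri(r) = Σ_k |c_k| r^k
  = |-3|·3^0 + |3|·3^1 + |4|·3^2 + |-3|·3^3 + |-3|·3^4
  = 3 + 9 + 36 + 81 + 243 = 372.
This bounds M(r) := max_{|z|=r} |p(z)| from above; equality holds iff all terms c_k z^k can be made to align in phase at a single z on |z|=r.
Part (b). At z = 3 (real, on the circle |z| = r):
  p(3) = (-3)·3^0 + (3)·3^1 + (4)·3^2 + (-3)·3^3 + (-3)·3^4 = -282.
  |p(3)| = 282.
Check: |p(3)| = 282 ≤ 372 = M_tri(3). ✓ Equality does not hold at z = 3 (the coefficients have mixed signs, so the terms do not all align in phase there).

M_tri(3) = 372; |p(3)| = 282; equality at z=3: no.


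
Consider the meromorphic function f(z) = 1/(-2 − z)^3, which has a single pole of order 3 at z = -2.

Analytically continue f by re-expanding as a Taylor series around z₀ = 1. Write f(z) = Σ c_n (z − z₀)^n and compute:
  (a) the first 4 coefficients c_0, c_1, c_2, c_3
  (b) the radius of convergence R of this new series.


Let w = z − z₀, so z = z₀ + w.
Then -2 − z = -2 − (z₀ + w) = (-2 − z₀) − w = -3 − w.
f(z) = 1/(-3 − w)^3 = (1/(-3)^3) · (1 − w/(-3))^{−3}.
By the binomial series (1−u)^{−3} = Σ_{n≥0} C(n+2, 2) u^n for |u|<1, with u = w/(-3):
  c_n = C(n+2, 2) / (-3)^(n+3).
  c_0 = 1/(-3)^3 = -1/27.
  c_1 = 3/(-3)^4 = 1/27.
  c_2 = 6/(-3)^5 = -2/81.
  c_3 = 10/(-3)^6 = 10/729.
The series is valid for |w/d| < 1, i.e. |z − z₀| < |d|.
Radius of convergence: R = |-2 − z₀| = |-3| = 3 (distance from z₀ to the singularity z = -2).

c_0 = -1/27, c_1 = 1/27, c_2 = -2/81, c_3 = 10/729; R = 3.


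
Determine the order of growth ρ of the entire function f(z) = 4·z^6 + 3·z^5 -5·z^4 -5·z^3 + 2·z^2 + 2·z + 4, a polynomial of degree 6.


|f(z)| ≤ Σ|c_k|·r^k = O(r^6) as r → ∞. Polynomial growth is O(e^{r^ε}) for every ε > 0 (since r^6/e^{r^ε} → 0), so ρ ≤ ε for all ε > 0, i.e. ρ = 0. Every nonconstant polynomial has order 0.
Therefore ρ = 0.

Order ρ = 0.


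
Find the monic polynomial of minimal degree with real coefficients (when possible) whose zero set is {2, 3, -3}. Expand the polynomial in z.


The polynomial is p(z) = ∏_{α ∈ S} (z − α), where S = {2, 3, -3}.
Expanding the product yields: p(z) = z^3 -2·z^2 -9·z + 18.
The resulting polynomial has degree 3 and real coefficients as required.

p(z) = z^3 -2·z^2 -9·z + 18.


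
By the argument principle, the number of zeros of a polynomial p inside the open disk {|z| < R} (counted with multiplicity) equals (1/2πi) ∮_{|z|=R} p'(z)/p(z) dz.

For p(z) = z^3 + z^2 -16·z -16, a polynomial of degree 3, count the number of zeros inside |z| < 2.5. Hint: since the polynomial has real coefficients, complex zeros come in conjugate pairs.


The zeros of p are: 4, -1, -4.
Their magnitudes are: 4, 1, 4.
Zeros with |z| < R = 2.5: -1.
Count = 1.
By the argument principle, (1/2πi) ∮_{|z|=R} p'(z)/p(z) dz equals exactly this count.

Number of zeros inside |z| < 2.5: 1.


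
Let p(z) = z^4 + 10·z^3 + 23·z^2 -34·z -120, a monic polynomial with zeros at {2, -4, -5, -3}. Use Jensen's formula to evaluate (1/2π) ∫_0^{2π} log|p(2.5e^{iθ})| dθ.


Zeros: -5, -4, -3, 2; r = 2.5.
Inside |z| < r: 2. Outside (|z| ≥ r): -5, -4, -3.
p(0) = -120, so log|p(0)| = log(120) = 4.7875.
Apply Jensen: I(r) = log|p(0)| + Σ_k log(r/|z_k|), summed over zeros inside |z| < r.
  log(r/|z_k|) for z_k = 2: log(2.5/2) = 0.2231
  Outside zeros (-5, -4, -3) contribute nothing to the Jensen sum.
Sum over inside zeros: 0.2231.
I(r) = log|p(0)| + (inside sum) = 4.7875 + 0.2231 = 5.0106.
Note: since some zeros are outside |z| ≤ r, the simplified n·log(r) form does NOT apply — only the inside zeros contribute.

I(r) ≈ 5.0106.


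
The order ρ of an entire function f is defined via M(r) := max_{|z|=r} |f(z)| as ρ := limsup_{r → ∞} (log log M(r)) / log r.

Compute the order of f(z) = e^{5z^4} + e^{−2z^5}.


Each summand is entire of order 4 and 5 respectively (as in the single-exponential case). The order of a sum is at most the max of the orders, so ρ ≤ 5. For the lower bound: on |z|=r choose arg z so that -2z^5 is real positive; then |e^{-2z^5}| = e^{2r^5} while |e^{5z^4}| ≤ e^{5r^4} = o(e^{2r^5}). So |f| ≥ e^{2r^5}(1 − o(1)) and ρ ≥ 5. Hence ρ = max(4, 5) = 5.
Therefore ρ = 5.

Order ρ = 5.


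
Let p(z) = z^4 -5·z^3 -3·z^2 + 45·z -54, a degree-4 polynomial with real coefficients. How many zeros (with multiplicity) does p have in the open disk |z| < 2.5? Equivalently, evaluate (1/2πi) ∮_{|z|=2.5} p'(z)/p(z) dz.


The zeros of p are: 2, 3, -3, 3.
Their magnitudes are: 2, 3, 3, 3.
Zeros with |z| < R = 2.5: 2.
Count = 1.
By the argument principle, (1/2πi) ∮_{|z|=R} p'(z)/p(z) dz equals exactly this count.

Number of zeros inside |z| < 2.5: 1.


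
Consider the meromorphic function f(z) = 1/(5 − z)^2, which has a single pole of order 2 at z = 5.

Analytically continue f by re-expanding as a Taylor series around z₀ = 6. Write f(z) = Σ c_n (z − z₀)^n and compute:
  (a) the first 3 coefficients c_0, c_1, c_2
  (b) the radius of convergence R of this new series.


Let w = z − z₀, so z = z₀ + w.
Then 5 − z = 5 − (z₀ + w) = (5 − z₀) − w = -1 − w.
f(z) = 1/(-1 − w)^2 = (1/(-1)^2) · (1 − w/(-1))^{−2}.
By the binomial series (1−u)^{−2} = Σ_{n≥0} C(n+1, 1) u^n for |u|<1, with u = w/(-1):
  c_n = C(n+1, 1) / (-1)^(n+2).
  c_0 = 1/(-1)^2 = 1.
  c_1 = 2/(-1)^3 = -2.
  c_2 = 3/(-1)^4 = 3.
The series is valid for |w/d| < 1, i.e. |z − z₀| < |d|.
Radius of convergence: R = |5 − z₀| = |-1| = 1 (distance from z₀ to the singularity z = 5).

c_0 = 1, c_1 = -2, c_2 = 3; R = 1.


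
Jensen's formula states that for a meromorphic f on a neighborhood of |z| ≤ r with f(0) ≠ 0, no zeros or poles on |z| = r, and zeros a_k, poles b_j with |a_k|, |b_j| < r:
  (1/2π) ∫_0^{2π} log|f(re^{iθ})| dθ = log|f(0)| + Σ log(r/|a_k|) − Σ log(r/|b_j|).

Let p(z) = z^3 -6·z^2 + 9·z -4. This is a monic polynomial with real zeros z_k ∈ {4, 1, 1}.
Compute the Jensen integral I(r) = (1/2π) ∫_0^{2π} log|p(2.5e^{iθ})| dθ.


Zeros: 1, 1, 4; r = 2.5.
Inside |z| < r: 1, 1. Outside (|z| ≥ r): 4.
p(0) = -4, so log|p(0)| = log(4) = 1.3863.
Apply Jensen: I(r) = log|p(0)| + Σ_k log(r/|z_k|), summed over zeros inside |z| < r.
  log(r/|z_k|) for z_k = 1: log(2.5/1) = 0.9163
  log(r/|z_k|) for z_k = 1: log(2.5/1) = 0.9163
  Outside zeros (4) contribute nothing to the Jensen sum.
Sum over inside zeros: 1.8326.
I(r) = log|p(0)| + (inside sum) = 1.3863 + 1.8326 = 3.2189.
Note: since some zeros are outside |z| ≤ r, the simplified n·log(r) form does NOT apply — only the inside zeros contribute.

I(r) ≈ 3.2189.


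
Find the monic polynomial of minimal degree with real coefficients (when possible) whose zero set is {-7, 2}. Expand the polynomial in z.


The polynomial is p(z) = ∏_{α ∈ S} (z − α), where S = {-7, 2}.
Expanding the product yields: p(z) = z^2 + 5·z -14.
The resulting polynomial has degree 2 and real coefficients as required.

p(z) = z^2 + 5·z -14.


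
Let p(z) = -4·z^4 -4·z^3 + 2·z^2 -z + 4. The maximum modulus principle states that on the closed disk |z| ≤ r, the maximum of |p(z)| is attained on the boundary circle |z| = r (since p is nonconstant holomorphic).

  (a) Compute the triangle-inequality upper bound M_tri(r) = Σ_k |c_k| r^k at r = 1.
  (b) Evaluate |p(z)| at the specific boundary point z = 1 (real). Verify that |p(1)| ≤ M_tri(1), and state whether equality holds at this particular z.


Coefficients: c_0 = 4, c_1 = -1, c_2 = 2, c_3 = -4, c_4 = -4. Radius r = 1.
Part (a). Triangle bound: M_tri(r) = Σ_k |c_k| r^k
  = |4|·1^0 + |-1|·1^1 + |2|·1^2 + |-4|·1^3 + |-4|·1^4
  = 4 + 1 + 2 + 4 + 4 = 15.
This bounds M(r) := max_{|z|=r} |p(z)| from above; equality holds iff all terms c_k z^k can be made to align in phase at a single z on |z|=r.
Part (b). At z = 1 (real, on the circle |z| = r):
  p(1) = (4)·1^0 + (-1)·1^1 + (2)·1^2 + (-4)·1^3 + (-4)·1^4 = -3.
  |p(1)| = 3.
Check: |p(1)| = 3 ≤ 15 = M_tri(1). ✓ Equality does not hold at z = 1 (the coefficients have mixed signs, so the terms do not all align in phase there).

M_tri(1) = 15; |p(1)| = 3; equality at z=1: no.


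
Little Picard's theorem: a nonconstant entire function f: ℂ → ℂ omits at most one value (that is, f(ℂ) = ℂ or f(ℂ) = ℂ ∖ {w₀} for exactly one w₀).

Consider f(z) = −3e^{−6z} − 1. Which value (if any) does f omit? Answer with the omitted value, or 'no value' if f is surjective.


Little Picard bounds the complement of f(ℂ) to at most one point.
e^{−6z} is never zero on ℂ, so -3·e^{−6z} takes every value in ℂ ∖ {0}. Adding -1 shifts the range to ℂ ∖ {-1}. Thus f omits exactly the value -1.

Omitted value: -1.


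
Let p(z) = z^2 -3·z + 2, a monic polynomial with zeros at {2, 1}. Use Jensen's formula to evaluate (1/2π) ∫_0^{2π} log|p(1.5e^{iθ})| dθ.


Zeros: 1, 2; r = 1.5.
Inside |z| < r: 1. Outside (|z| ≥ r): 2.
p(0) = 2, so log|p(0)| = log(2) = 0.6931.
Apply Jensen: I(r) = log|p(0)| + Σ_k log(r/|z_k|), summed over zeros inside |z| < r.
  log(r/|z_k|) for z_k = 1: log(1.5/1) = 0.4055
  Outside zeros (2) contribute nothing to the Jensen sum.
Sum over inside zeros: 0.4055.
I(r) = log|p(0)| + (inside sum) = 0.6931 + 0.4055 = 1.0986.
Note: since some zeros are outside |z| ≤ r, the simplified n·log(r) form does NOT apply — only the inside zeros contribute.

I(r) ≈ 1.0986.


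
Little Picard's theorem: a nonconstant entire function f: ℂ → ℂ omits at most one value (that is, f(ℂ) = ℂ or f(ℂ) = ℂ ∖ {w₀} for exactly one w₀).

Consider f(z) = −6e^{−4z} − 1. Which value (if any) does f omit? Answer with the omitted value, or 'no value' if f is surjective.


Little Picard bounds the complement of f(ℂ) to at most one point.
e^{−4z} is never zero on ℂ, so -6·e^{−4z} takes every value in ℂ ∖ {0}. Adding -1 shifts the range to ℂ ∖ {-1}. Thus f omits exactly the value -1.

Omitted value: -1.


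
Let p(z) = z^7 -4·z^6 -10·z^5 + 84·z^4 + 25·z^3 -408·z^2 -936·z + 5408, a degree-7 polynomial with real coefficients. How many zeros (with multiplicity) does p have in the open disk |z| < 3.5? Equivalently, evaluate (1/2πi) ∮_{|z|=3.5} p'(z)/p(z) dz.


The zeros of p are: -4, (3 + 2i), (3 - 2i), (-2 + 2i), (-2 - 2i), (3 + 2i), (3 - 2i).
Their magnitudes are: 4, 3.606, 3.606, 2.828, 2.828, 3.606, 3.606.
Zeros with |z| < R = 3.5: (-2 + 2i), (-2 - 2i).
Count = 2.
By the argument principle, (1/2πi) ∮_{|z|=R} p'(z)/p(z) dz equals exactly this count.

Number of zeros inside |z| < 3.5: 2.


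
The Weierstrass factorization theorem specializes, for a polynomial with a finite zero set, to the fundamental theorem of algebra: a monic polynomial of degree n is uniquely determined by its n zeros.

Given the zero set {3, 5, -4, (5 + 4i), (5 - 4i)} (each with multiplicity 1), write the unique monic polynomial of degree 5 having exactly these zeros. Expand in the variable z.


The polynomial is p(z) = ∏_{α ∈ S} (z − α), where S = {3, 5, -4, (5 + 4i), (5 - 4i)}.
Expanding the product yields: p(z) = z^5 -14·z^4 + 64·z^3 + 66·z^2 -1297·z + 2460.
Note conjugate pairs combine to real quadratics: (z − (5+4i))(z − (5−4i)) = z² − 10z + 41.
The resulting polynomial has degree 5 and real coefficients as required.

p(z) = z^5 -14·z^4 + 64·z^3 + 66·z^2 -1297·z + 2460.


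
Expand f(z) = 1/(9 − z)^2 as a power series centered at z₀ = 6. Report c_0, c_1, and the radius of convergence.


Let w = z − z₀, so z = z₀ + w.
Then 9 − z = 9 − (z₀ + w) = (9 − z₀) − w = 3 − w.
f(z) = 1/(3 − w)^2 = (1/(3)^2) · (1 − w/(3))^{−2}.
By the binomial series (1−u)^{−2} = Σ_{n≥0} C(n+1, 1) u^n for |u|<1, with u = w/(3):
  c_n = C(n+1, 1) / (3)^(n+2).
  c_0 = 1/(3)^2 = 1/9.
  c_1 = 2/(3)^3 = 2/27.
The series is valid for |w/d| < 1, i.e. |z − z₀| < |d|.
Radius of convergence: R = |9 − z₀| = |3| = 3 (distance from z₀ to the singularity z = 9).

c_0 = 1/9, c_1 = 2/27; R = 3.


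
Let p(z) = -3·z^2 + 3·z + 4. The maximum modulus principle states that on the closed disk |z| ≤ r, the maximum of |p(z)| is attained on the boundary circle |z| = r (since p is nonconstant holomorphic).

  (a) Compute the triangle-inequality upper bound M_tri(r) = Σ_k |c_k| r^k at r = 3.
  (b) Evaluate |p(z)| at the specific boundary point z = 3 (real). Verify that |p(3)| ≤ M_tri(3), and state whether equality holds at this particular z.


Coefficients: c_0 = 4, c_1 = 3, c_2 = -3. Radius r = 3.
Part (a). Triangle bound: M_tri(r) = Σ_k |c_k| r^k
  = |4|·3^0 + |3|·3^1 + |-3|·3^2
  = 4 + 9 + 27 = 40.
This bounds M(r) := max_{|z|=r} |p(z)| from above; equality holds iff all terms c_k z^k can be made to align in phase at a single z on |z|=r.
Part (b). At z = 3 (real, on the circle |z| = r):
  p(3) = (4)·3^0 + (3)·3^1 + (-3)·3^2 = -14.
  |p(3)| = 14.
Check: |p(3)| = 14 ≤ 40 = M_tri(3). ✓ Equality does not hold at z = 3 (the coefficients have mixed signs, so the terms do not all align in phase there).

M_tri(3) = 40; |p(3)| = 14; equality at z=3: no.


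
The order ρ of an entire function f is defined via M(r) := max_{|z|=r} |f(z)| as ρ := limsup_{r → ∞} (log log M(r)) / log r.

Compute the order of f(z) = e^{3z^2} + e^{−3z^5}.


Each summand is entire of order 2 and 5 respectively (as in the single-exponential case). The order of a sum is at most the max of the orders, so ρ ≤ 5. For the lower bound: on |z|=r choose arg z so that -3z^5 is real positive; then |e^{-3z^5}| = e^{3r^5} while |e^{3z^2}| ≤ e^{3r^2} = o(e^{3r^5}). So |f| ≥ e^{3r^5}(1 − o(1)) and ρ ≥ 5. Hence ρ = max(2, 5) = 5.
Therefore ρ = 5.

Order ρ = 5.


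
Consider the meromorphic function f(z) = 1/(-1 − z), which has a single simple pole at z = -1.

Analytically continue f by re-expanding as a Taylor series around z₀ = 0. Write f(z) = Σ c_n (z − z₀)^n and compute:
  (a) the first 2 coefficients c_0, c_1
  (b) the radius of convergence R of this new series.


Let w = z − z₀, so z = z₀ + w.
Then -1 − z = -1 − (z₀ + w) = (-1 − z₀) − w = -1 − w.
f(z) = 1/(-1 − w) = (1/(-1)) · 1/(1 − w/(-1)) = Σ_{n≥0} w^n / (-1)^(n+1).
So c_n = 1/(-1)^(n+1):
  c_0 = 1/(-1)^1 = -1.
  c_1 = 1/(-1)^2 = 1.
The series is valid for |w/d| < 1, i.e. |z − z₀| < |d|.
Radius of convergence: R = |-1 − z₀| = |-1| = 1 (distance from z₀ to the singularity z = -1).

c_0 = -1, c_1 = 1; R = 1.


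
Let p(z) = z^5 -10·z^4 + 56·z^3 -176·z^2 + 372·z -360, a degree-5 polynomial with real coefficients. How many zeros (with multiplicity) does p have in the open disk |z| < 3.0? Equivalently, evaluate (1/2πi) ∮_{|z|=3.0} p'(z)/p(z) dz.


The zeros of p are: (1 + 3i), (1 - 3i), 2, (3 + 3i), (3 - 3i).
Their magnitudes are: 3.162, 3.162, 2, 4.243, 4.243.
Zeros with |z| < R = 3.0: 2.
Count = 1.
By the argument principle, (1/2πi) ∮_{|z|=R} p'(z)/p(z) dz equals exactly this count.

Number of zeros inside |z| < 3.0: 1.


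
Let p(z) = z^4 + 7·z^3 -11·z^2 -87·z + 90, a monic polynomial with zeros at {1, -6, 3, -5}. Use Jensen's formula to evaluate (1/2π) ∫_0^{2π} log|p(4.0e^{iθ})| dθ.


Zeros: -6, -5, 1, 3; r = 4.0.
Inside |z| < r: 1, 3. Outside (|z| ≥ r): -6, -5.
p(0) = 90, so log|p(0)| = log(90) = 4.4998.
Apply Jensen: I(r) = log|p(0)| + Σ_k log(r/|z_k|), summed over zeros inside |z| < r.
  log(r/|z_k|) for z_k = 1: log(4.0/1) = 1.3863
  log(r/|z_k|) for z_k = 3: log(4.0/3) = 0.2877
  Outside zeros (-6, -5) contribute nothing to the Jensen sum.
Sum over inside zeros: 1.6740.
I(r) = log|p(0)| + (inside sum) = 4.4998 + 1.6740 = 6.1738.
Note: since some zeros are outside |z| ≤ r, the simplified n·log(r) form does NOT apply — only the inside zeros contribute.

I(r) ≈ 6.1738.


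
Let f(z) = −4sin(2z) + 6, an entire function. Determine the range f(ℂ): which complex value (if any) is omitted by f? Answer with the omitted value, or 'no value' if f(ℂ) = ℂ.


Little Picard bounds the complement of f(ℂ) to at most one point.
sin is entire and surjective onto ℂ: for every w ∈ ℂ, sin(ζ) = w has a solution ζ ∈ ℂ (e.g., via the complex inverse arcsin). With ζ = 2z this gives z = ζ/(2). Then -4·sin(2z) takes every value in -4·ℂ = ℂ, and adding 6 is a bijection of ℂ. So f is surjective and omits no value. (Note: only on the real line is sin bounded by [−1, 1].)

Omitted value: no value.


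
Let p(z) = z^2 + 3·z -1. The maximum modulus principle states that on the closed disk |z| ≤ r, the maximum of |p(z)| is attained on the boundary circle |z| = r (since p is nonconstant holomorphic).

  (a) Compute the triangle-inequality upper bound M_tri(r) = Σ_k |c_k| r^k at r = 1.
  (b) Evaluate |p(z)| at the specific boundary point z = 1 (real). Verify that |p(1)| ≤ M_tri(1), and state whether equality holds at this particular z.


Coefficients: c_0 = -1, c_1 = 3, c_2 = 1. Radius r = 1.
Part (a). Triangle bound: M_tri(r) = Σ_k |c_k| r^k
  = |-1|·1^0 + |3|·1^1 + |1|·1^2
  = 1 + 3 + 1 = 5.
This bounds M(r) := max_{|z|=r} |p(z)| from above; equality holds iff all terms c_k z^k can be made to align in phase at a single z on |z|=r.
Part (b). At z = 1 (real, on the circle |z| = r):
  p(1) = (-1)·1^0 + (3)·1^1 + (1)·1^2 = 3.
  |p(1)| = 3.
Check: |p(1)| = 3 ≤ 5 = M_tri(1). ✓ Equality does not hold at z = 1 (the coefficients have mixed signs, so the terms do not all align in phase there).

M_tri(1) = 5; |p(1)| = 3; equality at z=1: no.


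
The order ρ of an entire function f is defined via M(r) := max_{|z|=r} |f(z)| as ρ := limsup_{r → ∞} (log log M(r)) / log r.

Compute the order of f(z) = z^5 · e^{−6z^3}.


M(r) = max_{|z|=r} |1|·|z|^5·|e^{−6z^3}| = 1·r^5 · e^{6r^3} (the factors attain their maxima compatibly on |z|=r). Then log M(r) = log 1 + 5·log r + 6r^3, dominated by the last term, so log log M(r) ~ 3·log r. The polynomial factor 1z^5 contributes only a log r term and does not affect the order. ρ = 3.
Therefore ρ = 3.

Order ρ = 3.


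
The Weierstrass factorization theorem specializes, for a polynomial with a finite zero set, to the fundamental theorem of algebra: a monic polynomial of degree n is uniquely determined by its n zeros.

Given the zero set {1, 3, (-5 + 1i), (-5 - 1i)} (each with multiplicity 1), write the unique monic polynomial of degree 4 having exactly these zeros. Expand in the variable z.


The polynomial is p(z) = ∏_{α ∈ S} (z − α), where S = {1, 3, (-5 + 1i), (-5 - 1i)}.
Expanding the product yields: p(z) = z^4 + 6·z^3 -11·z^2 -74·z + 78.
Note conjugate pairs combine to real quadratics: (z − (-5+1i))(z − (-5−1i)) = z² + 10z + 26.
The resulting polynomial has degree 4 and real coefficients as required.

p(z) = z^4 + 6·z^3 -11·z^2 -74·z + 78.


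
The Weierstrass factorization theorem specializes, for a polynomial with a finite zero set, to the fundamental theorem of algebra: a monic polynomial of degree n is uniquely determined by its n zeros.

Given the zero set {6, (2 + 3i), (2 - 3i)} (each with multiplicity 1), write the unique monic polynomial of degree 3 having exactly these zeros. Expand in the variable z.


The polynomial is p(z) = ∏_{α ∈ S} (z − α), where S = {6, (2 + 3i), (2 - 3i)}.
Expanding the product yields: p(z) = z^3 -10·z^2 + 37·z -78.
Note conjugate pairs combine to real quadratics: (z − (2+3i))(z − (2−3i)) = z² − 4z + 13.
The resulting polynomial has degree 3 and real coefficients as required.

p(z) = z^3 -10·z^2 + 37·z -78.


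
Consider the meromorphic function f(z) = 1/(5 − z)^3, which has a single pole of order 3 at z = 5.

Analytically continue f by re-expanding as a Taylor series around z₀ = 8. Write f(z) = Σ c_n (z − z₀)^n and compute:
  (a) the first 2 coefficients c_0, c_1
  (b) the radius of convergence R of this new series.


Let w = z − z₀, so z = z₀ + w.
Then 5 − z = 5 − (z₀ + w) = (5 − z₀) − w = -3 − w.
f(z) = 1/(-3 − w)^3 = (1/(-3)^3) · (1 − w/(-3))^{−3}.
By the binomial series (1−u)^{−3} = Σ_{n≥0} C(n+2, 2) u^n for |u|<1, with u = w/(-3):
  c_n = C(n+2, 2) / (-3)^(n+3).
  c_0 = 1/(-3)^3 = -1/27.
  c_1 = 3/(-3)^4 = 1/27.
The series is valid for |w/d| < 1, i.e. |z − z₀| < |d|.
Radius of convergence: R = |5 − z₀| = |-3| = 3 (distance from z₀ to the singularity z = 5).

c_0 = -1/27, c_1 = 1/27; R = 3.


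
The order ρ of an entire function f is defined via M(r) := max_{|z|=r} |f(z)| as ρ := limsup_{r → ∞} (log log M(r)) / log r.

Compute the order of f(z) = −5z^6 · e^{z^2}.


M(r) = max_{|z|=r} |-5|·|z|^6·|e^{z^2}| = 5·r^6 · e^{1r^2} (the factors attain their maxima compatibly on |z|=r). Then log M(r) = log 5 + 6·log r + 1r^2, dominated by the last term, so log log M(r) ~ 2·log r. The polynomial factor -5z^6 contributes only a log r term and does not affect the order. ρ = 2.
Therefore ρ = 2.

Order ρ = 2.


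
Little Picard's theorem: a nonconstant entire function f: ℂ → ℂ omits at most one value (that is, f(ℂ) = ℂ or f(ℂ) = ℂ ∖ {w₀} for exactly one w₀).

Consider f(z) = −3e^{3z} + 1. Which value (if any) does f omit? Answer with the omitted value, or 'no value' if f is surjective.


Little Picard bounds the complement of f(ℂ) to at most one point.
e^{3z} is never zero on ℂ, so -3·e^{3z} takes every value in ℂ ∖ {0}. Adding 1 shifts the range to ℂ ∖ {1}. Thus f omits exactly the value 1.

Omitted value: 1.


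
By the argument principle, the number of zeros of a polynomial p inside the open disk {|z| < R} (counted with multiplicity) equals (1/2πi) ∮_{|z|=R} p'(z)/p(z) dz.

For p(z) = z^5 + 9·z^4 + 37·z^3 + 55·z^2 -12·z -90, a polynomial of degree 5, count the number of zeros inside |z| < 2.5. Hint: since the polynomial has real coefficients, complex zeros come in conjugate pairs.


The zeros of p are: (-2 + 1i), (-2 - 1i), 1, (-3 + 3i), (-3 - 3i).
Their magnitudes are: 2.236, 2.236, 1, 4.243, 4.243.
Zeros with |z| < R = 2.5: (-2 + 1i), (-2 - 1i), 1.
Count = 3.
By the argument principle, (1/2πi) ∮_{|z|=R} p'(z)/p(z) dz equals exactly this count.

Number of zeros inside |z| < 2.5: 3.


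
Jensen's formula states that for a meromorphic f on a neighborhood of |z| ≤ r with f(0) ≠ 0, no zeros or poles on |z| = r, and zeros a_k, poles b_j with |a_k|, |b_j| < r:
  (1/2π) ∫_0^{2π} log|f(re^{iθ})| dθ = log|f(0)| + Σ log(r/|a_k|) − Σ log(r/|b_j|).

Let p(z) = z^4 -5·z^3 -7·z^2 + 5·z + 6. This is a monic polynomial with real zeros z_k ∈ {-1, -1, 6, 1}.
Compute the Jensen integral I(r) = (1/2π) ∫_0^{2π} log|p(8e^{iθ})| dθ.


Zeros: -1, -1, 1, 6; r = 8.
Inside |z| < r: -1, -1, 1, 6. Outside (|z| ≥ r): ∅.
p(0) = 6, so log|p(0)| = log(6) = 1.7918.
Apply Jensen: I(r) = log|p(0)| + Σ_k log(r/|z_k|), summed over zeros inside |z| < r.
  log(r/|z_k|) for z_k = -1: log(8/1) = 2.0794
  log(r/|z_k|) for z_k = -1: log(8/1) = 2.0794
  log(r/|z_k|) for z_k = 6: log(8/6) = 0.2877
  log(r/|z_k|) for z_k = 1: log(8/1) = 2.0794
Sum over inside zeros: 6.5260.
I(r) = log|p(0)| + (inside sum) = 1.7918 + 6.5260 = 8.3178.
Closed form (all zeros inside, monic): I(r) = n·log(r) = 4·log(8) = 8.3178. ✓

I(r) ≈ 8.3178.


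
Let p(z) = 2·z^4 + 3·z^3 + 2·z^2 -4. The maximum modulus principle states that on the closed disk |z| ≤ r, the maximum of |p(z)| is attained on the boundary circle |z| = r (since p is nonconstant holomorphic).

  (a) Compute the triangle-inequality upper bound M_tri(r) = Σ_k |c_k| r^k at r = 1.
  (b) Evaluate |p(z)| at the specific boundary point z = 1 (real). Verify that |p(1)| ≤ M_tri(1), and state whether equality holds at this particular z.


Coefficients: c_0 = -4, c_1 = 0, c_2 = 2, c_3 = 3, c_4 = 2. Radius r = 1.
Part (a). Triangle bound: M_tri(r) = Σ_k |c_k| r^k
  = |-4|·1^0 + |0|·1^1 + |2|·1^2 + |3|·1^3 + |2|·1^4
  = 4 + 0 + 2 + 3 + 2 = 11.
This bounds M(r) := max_{|z|=r} |p(z)| from above; equality holds iff all terms c_k z^k can be made to align in phase at a single z on |z|=r.
Part (b). At z = 1 (real, on the circle |z| = r):
  p(1) = (-4)·1^0 + (0)·1^1 + (2)·1^2 + (3)·1^3 + (2)·1^4 = 3.
  |p(1)| = 3.
Check: |p(1)| = 3 ≤ 11 = M_tri(1). ✓ Equality does not hold at z = 1 (the coefficients have mixed signs, so the terms do not all align in phase there).

M_tri(1) = 11; |p(1)| = 3; equality at z=1: no.


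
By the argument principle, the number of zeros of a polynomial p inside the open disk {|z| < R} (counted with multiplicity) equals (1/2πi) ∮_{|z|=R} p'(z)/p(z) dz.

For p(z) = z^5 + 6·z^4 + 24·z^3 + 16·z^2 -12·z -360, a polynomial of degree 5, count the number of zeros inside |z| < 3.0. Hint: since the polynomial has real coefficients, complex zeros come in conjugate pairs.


The zeros of p are: 2, (-3 + 3i), (-3 - 3i), (-1 + 3i), (-1 - 3i).
Their magnitudes are: 2, 4.243, 4.243, 3.162, 3.162.
Zeros with |z| < R = 3.0: 2.
Count = 1.
By the argument principle, (1/2πi) ∮_{|z|=R} p'(z)/p(z) dz equals exactly this count.

Number of zeros inside |z| < 3.0: 1.
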